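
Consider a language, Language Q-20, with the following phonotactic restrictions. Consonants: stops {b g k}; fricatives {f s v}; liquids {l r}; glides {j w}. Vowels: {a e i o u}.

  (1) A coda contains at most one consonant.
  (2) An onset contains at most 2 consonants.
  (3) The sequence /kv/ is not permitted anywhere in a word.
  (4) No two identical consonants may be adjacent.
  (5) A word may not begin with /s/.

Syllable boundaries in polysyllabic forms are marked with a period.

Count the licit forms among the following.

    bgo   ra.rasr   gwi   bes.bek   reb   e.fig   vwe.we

bgo — σ1 onset /bg/ (2C), coda /∅/ ok → licit
ra.rasr — violates constraint 1: syllable 2 coda /sr/ has 2 consonants (> 1) → illicit
gwi — σ1 onset /gw/ (2C), coda /∅/ ok → licit
bes.bek — σ1 onset /b/, coda /s/ ok; σ2 onset /b/, coda /k/ ok → licit
reb — σ1 onset /r/, coda /b/ ok → licit
e.fig — σ1 onset /∅/, coda /∅/ ok; σ2 onset /f/, coda /g/ ok → licit
vwe.we — σ1 onset /vw/ (2C), coda /∅/ ok; σ2 onset /w/, coda /∅/ ok → licit
Licit: bgo, gwi, bes.bek, reb, e.fig, vwe.we → 6.

6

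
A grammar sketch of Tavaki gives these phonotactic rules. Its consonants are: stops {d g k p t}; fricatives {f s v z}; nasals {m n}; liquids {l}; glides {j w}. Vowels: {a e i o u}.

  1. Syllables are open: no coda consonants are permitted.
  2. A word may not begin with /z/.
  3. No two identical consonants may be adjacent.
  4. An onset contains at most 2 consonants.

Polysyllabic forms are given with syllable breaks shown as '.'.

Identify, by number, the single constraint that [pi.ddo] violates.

[pi.ddo]: adjacent identical consonants /dd/.
This is a violation of constraint 3: "No two identical consonants may be adjacent."
The remaining constraints (1, 2, 4) are satisfied.

3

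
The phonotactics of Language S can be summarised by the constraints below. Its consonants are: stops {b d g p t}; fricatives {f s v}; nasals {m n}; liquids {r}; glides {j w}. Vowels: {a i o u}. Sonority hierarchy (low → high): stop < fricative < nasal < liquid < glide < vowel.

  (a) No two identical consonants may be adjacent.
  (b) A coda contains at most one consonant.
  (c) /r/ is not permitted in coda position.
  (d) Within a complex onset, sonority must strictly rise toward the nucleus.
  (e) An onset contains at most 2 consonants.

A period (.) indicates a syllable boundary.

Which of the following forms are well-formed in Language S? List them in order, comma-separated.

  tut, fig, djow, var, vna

tut, fig, djow, vna

tut — σ1 onset /t/, coda /t/ ok → well-formed
fig — σ1 onset /f/, coda /g/ ok → well-formed
djow — σ1 onset /dj/ (1→5 rises), coda /w/ ok → well-formed
var — violates constraint (c): syllable 1 coda contains /r/ → ill-formed
vna — σ1 onset /vn/ (2→3 rises), coda /∅/ ok → well-formed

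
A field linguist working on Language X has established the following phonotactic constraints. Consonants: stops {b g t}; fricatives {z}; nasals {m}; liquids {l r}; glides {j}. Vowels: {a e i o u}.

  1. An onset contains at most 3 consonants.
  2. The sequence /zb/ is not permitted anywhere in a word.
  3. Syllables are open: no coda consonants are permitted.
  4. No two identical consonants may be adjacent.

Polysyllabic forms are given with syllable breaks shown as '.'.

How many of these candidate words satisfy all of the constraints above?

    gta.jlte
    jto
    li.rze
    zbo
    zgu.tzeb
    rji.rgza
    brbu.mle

gta.jlte — σ1 onset /gt/ (2C), coda /∅/ ok; σ2 onset /jlt/ (3C), coda /∅/ ok → well-formed
jto — σ1 onset /jt/ (2C), coda /∅/ ok → well-formed
li.rze — σ1 onset /l/, coda /∅/ ok; σ2 onset /rz/ (2C), coda /∅/ ok → well-formed
zbo — violates constraint 2: contains banned sequence /zb/ → ill-formed
zgu.tzeb — violates constraint 3: syllable 2 coda /b/ has 1 consonant (> 0) → ill-formed
rji.rgza — σ1 onset /rj/ (2C), coda /∅/ ok; σ2 onset /rgz/ (3C), coda /∅/ ok → well-formed
brbu.mle — σ1 onset /brb/ (3C), coda /∅/ ok; σ2 onset /ml/ (2C), coda /∅/ ok → well-formed
Well-formed: gta.jlte, jto, li.rze, rji.rgza, brbu.mle → 5.

5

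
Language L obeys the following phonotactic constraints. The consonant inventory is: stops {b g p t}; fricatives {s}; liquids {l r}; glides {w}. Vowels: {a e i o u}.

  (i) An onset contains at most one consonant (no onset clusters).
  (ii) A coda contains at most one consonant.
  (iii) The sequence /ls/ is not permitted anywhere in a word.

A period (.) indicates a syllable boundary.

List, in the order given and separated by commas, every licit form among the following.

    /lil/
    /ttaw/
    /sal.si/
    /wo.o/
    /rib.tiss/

/lil/, /wo.o/

/lil/ — σ1 onset /l/, coda /l/ ok → licit
/ttaw/ — violates constraint (i): syllable 1 onset /tt/ has 2 consonants (> 1) → illicit
/sal.si/ — violates constraint (iii): contains banned sequence /ls/ → illicit
/wo.o/ — σ1 onset /w/, coda /∅/ ok; σ2 onset /∅/, coda /∅/ ok → licit
/rib.tiss/ — violates constraint (ii): syllable 2 coda /ss/ has 2 consonants (> 1) → illicit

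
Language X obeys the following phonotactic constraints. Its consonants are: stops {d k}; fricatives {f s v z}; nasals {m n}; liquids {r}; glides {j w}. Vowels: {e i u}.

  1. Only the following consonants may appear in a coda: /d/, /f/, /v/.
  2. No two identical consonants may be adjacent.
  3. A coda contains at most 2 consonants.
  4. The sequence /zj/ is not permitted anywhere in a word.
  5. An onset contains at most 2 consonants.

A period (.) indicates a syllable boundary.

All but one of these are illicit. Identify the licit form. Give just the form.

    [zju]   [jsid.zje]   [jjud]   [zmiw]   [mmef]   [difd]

[zju] — violates constraint 4: contains banned sequence /zj/ → illicit
[jsid.zje] — violates constraint 4: contains banned sequence /zj/ → illicit
[jjud] — violates constraint 2: adjacent identical consonants /jj/ → illicit
[zmiw] — violates constraint 1: syllable 1 coda contains /w/, which is not a licensed coda consonant → illicit
[mmef] — violates constraint 2: adjacent identical consonants /mm/ → illicit
[difd] — σ1 onset /d/, coda /fd/ (2C) ok → licit

[difd]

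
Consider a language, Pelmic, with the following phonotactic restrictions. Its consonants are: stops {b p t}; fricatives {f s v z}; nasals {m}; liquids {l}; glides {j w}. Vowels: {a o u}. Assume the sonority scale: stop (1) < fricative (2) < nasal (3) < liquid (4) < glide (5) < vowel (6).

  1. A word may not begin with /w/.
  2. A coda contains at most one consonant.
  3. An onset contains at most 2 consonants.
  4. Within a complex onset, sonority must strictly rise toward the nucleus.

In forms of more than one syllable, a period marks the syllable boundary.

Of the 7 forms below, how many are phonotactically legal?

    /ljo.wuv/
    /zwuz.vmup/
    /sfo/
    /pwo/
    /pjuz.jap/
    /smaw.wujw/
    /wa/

/ljo.wuv/ — σ1 onset /lj/ (4→5 rises), coda /∅/ ok; σ2 onset /w/, coda /v/ ok → phonotactically legal
/zwuz.vmup/ — σ1 onset /zw/ (2→5 rises), coda /z/ ok; σ2 onset /vm/ (2→3 rises), coda /p/ ok → phonotactically legal
/sfo/ — violates constraint 4: syllable 1 onset /sf/: /s/ (fricative, 2) → /f/ (fricative, 2) does not rise → phonotactically illegal
/pwo/ — σ1 onset /pw/ (1→5 rises), coda /∅/ ok → phonotactically legal
/pjuz.jap/ — σ1 onset /pj/ (1→5 rises), coda /z/ ok; σ2 onset /j/, coda /p/ ok → phonotactically legal
/smaw.wujw/ — violates constraint 2: syllable 2 coda /jw/ has 2 consonants (> 1) → phonotactically illegal
/wa/ — violates constraint 1: word begins with /w/ → phonotactically illegal
Phonotactically legal: /ljo.wuv/, /zwuz.vmup/, /pwo/, /pjuz.jap/ → 4.

4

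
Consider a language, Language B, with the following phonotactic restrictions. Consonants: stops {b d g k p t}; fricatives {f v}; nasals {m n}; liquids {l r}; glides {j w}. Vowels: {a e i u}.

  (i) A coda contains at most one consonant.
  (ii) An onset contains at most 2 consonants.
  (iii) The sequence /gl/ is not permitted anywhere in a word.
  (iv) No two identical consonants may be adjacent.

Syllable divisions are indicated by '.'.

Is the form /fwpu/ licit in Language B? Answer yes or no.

/fwpu/ — violates constraint (ii): syllable 1 onset /fwp/ has 3 consonants (> 2) → illicit

no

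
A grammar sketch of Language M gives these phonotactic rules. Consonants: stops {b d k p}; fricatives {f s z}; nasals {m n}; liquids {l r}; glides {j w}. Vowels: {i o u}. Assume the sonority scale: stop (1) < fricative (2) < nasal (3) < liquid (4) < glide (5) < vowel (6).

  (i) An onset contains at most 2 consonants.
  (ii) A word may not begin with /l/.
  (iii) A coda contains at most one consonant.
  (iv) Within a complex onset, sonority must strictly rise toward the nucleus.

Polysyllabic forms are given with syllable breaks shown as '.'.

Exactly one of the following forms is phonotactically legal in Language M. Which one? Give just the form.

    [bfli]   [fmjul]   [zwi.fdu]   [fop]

[bfli] — violates constraint (i): syllable 1 onset /bfl/ has 3 consonants (> 2) → phonotactically illegal
[fmjul] — violates constraint (i): syllable 1 onset /fmj/ has 3 consonants (> 2) → phonotactically illegal
[zwi.fdu] — violates constraint (iv): syllable 2 onset /fd/: /f/ (fricative, 2) → /d/ (stop, 1) does not rise → phonotactically illegal
[fop] — σ1 onset /f/, coda /p/ ok → phonotactically legal

[fop]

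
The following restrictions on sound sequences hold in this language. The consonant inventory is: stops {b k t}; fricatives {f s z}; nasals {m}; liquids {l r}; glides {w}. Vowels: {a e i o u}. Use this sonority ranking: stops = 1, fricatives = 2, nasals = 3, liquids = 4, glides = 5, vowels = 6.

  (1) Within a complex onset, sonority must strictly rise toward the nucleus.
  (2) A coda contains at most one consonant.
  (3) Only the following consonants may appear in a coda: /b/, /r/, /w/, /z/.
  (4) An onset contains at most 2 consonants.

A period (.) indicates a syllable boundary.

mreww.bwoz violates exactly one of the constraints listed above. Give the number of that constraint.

mreww.bwoz: syllable 1 coda /ww/ has 2 consonants (> 1).
This is a violation of constraint 2: "A coda contains at most one consonant."
The remaining constraints (1, 3, 4) are satisfied.

2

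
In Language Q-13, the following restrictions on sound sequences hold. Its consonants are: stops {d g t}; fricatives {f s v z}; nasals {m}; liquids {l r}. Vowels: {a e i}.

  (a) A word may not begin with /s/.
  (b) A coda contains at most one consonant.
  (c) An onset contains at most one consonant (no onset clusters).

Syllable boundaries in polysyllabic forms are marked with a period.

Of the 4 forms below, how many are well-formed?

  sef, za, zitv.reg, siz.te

1

sef — violates constraint (a): word begins with /s/ → ill-formed
za — σ1 onset /z/, coda /∅/ ok → well-formed
zitv.reg — violates constraint (b): syllable 1 coda /tv/ has 2 consonants (> 1) → ill-formed
siz.te — violates constraint (a): word begins with /s/ → ill-formed
Well-formed: za → 1.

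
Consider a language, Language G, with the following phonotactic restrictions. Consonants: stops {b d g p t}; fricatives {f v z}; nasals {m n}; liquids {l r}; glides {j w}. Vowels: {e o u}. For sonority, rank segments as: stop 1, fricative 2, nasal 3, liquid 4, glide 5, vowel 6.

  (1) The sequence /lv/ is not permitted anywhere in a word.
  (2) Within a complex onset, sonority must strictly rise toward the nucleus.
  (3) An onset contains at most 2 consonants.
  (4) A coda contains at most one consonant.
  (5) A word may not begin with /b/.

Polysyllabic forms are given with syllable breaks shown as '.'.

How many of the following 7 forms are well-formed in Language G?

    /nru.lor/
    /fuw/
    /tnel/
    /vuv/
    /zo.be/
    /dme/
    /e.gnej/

7

/nru.lor/ — σ1 onset /nr/ (3→4 rises), coda /∅/ ok; σ2 onset /l/, coda /r/ ok → well-formed
/fuw/ — σ1 onset /f/, coda /w/ ok → well-formed
/tnel/ — σ1 onset /tn/ (1→3 rises), coda /l/ ok → well-formed
/vuv/ — σ1 onset /v/, coda /v/ ok → well-formed
/zo.be/ — σ1 onset /z/, coda /∅/ ok; σ2 onset /b/, coda /∅/ ok → well-formed
/dme/ — σ1 onset /dm/ (1→3 rises), coda /∅/ ok → well-formed
/e.gnej/ — σ1 onset /∅/, coda /∅/ ok; σ2 onset /gn/ (1→3 rises), coda /j/ ok → well-formed
Well-formed: /nru.lor/, /fuw/, /tnel/, /vuv/, /zo.be/, /dme/, /e.gnej/ → 7.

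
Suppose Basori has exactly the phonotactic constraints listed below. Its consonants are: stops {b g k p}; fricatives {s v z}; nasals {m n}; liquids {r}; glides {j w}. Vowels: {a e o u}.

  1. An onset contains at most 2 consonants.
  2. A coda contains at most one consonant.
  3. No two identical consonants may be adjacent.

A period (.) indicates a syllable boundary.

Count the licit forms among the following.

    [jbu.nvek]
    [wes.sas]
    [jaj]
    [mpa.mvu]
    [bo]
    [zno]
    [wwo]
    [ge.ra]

[jbu.nvek] — σ1 onset /jb/ (2C), coda /∅/ ok; σ2 onset /nv/ (2C), coda /k/ ok → licit
[wes.sas] — violates constraint 3: adjacent identical consonants /ss/ → illicit
[jaj] — σ1 onset /j/, coda /j/ ok → licit
[mpa.mvu] — σ1 onset /mp/ (2C), coda /∅/ ok; σ2 onset /mv/ (2C), coda /∅/ ok → licit
[bo] — σ1 onset /b/, coda /∅/ ok → licit
[zno] — σ1 onset /zn/ (2C), coda /∅/ ok → licit
[wwo] — violates constraint 3: adjacent identical consonants /ww/ → illicit
[ge.ra] — σ1 onset /g/, coda /∅/ ok; σ2 onset /r/, coda /∅/ ok → licit
Licit: [jbu.nvek], [jaj], [mpa.mvu], [bo], [zno], [ge.ra] → 6.

6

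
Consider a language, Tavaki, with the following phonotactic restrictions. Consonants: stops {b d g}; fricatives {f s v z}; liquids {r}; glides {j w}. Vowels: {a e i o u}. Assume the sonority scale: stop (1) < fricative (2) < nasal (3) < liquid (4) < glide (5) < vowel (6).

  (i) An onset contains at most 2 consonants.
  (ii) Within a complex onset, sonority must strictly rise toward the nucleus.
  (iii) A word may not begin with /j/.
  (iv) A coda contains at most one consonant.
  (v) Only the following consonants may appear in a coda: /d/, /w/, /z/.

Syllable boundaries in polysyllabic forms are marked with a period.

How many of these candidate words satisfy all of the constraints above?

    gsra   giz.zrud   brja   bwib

1

gsra — violates constraint (i): syllable 1 onset /gsr/ has 3 consonants (> 2) → not permitted
giz.zrud — σ1 onset /g/, coda /z/ ok; σ2 onset /zr/ (2→4 rises), coda /d/ ok → permitted
brja — violates constraint (i): syllable 1 onset /brj/ has 3 consonants (> 2) → not permitted
bwib — violates constraint (v): syllable 1 coda contains /b/, which is not a licensed coda consonant → not permitted
Permitted: giz.zrud → 1.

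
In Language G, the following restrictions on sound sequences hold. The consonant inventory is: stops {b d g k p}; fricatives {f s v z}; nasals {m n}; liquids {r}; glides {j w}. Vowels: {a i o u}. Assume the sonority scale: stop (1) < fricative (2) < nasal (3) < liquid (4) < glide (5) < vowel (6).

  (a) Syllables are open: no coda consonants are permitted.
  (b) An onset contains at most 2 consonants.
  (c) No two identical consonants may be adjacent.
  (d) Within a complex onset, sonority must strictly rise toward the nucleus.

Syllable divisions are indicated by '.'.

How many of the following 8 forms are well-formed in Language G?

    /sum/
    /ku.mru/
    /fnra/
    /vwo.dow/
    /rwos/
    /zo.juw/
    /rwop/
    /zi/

/sum/ — violates constraint (a): syllable 1 coda /m/ has 1 consonant (> 0) → ill-formed
/ku.mru/ — σ1 onset /k/, coda /∅/ ok; σ2 onset /mr/ (3→4 rises), coda /∅/ ok → well-formed
/fnra/ — violates constraint (b): syllable 1 onset /fnr/ has 3 consonants (> 2) → ill-formed
/vwo.dow/ — violates constraint (a): syllable 2 coda /w/ has 1 consonant (> 0) → ill-formed
/rwos/ — violates constraint (a): syllable 1 coda /s/ has 1 consonant (> 0) → ill-formed
/zo.juw/ — violates constraint (a): syllable 2 coda /w/ has 1 consonant (> 0) → ill-formed
/rwop/ — violates constraint (a): syllable 1 coda /p/ has 1 consonant (> 0) → ill-formed
/zi/ — σ1 onset /z/, coda /∅/ ok → well-formed
Well-formed: /ku.mru/, /zi/ → 2.

2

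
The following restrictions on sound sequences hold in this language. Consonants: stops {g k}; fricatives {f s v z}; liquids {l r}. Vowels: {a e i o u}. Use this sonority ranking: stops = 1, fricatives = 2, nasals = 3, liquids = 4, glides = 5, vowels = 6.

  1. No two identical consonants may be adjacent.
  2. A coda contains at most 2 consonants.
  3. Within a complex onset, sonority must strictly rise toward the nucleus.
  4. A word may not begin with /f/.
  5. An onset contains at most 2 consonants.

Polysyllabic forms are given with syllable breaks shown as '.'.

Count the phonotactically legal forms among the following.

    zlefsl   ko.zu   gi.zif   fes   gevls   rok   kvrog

zlefsl — violates constraint 2: syllable 1 coda /fsl/ has 3 consonants (> 2) → phonotactically illegal
ko.zu — σ1 onset /k/, coda /∅/ ok; σ2 onset /z/, coda /∅/ ok → phonotactically legal
gi.zif — σ1 onset /g/, coda /∅/ ok; σ2 onset /z/, coda /f/ ok → phonotactically legal
fes — violates constraint 4: word begins with /f/ → phonotactically illegal
gevls — violates constraint 2: syllable 1 coda /vls/ has 3 consonants (> 2) → phonotactically illegal
rok — σ1 onset /r/, coda /k/ ok → phonotactically legal
kvrog — violates constraint 5: syllable 1 onset /kvr/ has 3 consonants (> 2) → phonotactically illegal
Phonotactically legal: ko.zu, gi.zif, rok → 3.

3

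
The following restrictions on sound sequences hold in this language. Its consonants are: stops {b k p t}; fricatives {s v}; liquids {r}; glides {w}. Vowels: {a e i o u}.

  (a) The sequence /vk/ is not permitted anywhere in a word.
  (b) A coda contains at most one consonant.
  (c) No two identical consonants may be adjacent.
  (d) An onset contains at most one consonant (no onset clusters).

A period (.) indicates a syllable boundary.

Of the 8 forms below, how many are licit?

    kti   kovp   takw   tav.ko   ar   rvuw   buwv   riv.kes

kti — violates constraint (d): syllable 1 onset /kt/ has 2 consonants (> 1) → illicit
kovp — violates constraint (b): syllable 1 coda /vp/ has 2 consonants (> 1) → illicit
takw — violates constraint (b): syllable 1 coda /kw/ has 2 consonants (> 1) → illicit
tav.ko — violates constraint (a): contains banned sequence /vk/ → illicit
ar — σ1 onset /∅/, coda /r/ ok → licit
rvuw — violates constraint (d): syllable 1 onset /rv/ has 2 consonants (> 1) → illicit
buwv — violates constraint (b): syllable 1 coda /wv/ has 2 consonants (> 1) → illicit
riv.kes — violates constraint (a): contains banned sequence /vk/ → illicit
Licit: ar → 1.

1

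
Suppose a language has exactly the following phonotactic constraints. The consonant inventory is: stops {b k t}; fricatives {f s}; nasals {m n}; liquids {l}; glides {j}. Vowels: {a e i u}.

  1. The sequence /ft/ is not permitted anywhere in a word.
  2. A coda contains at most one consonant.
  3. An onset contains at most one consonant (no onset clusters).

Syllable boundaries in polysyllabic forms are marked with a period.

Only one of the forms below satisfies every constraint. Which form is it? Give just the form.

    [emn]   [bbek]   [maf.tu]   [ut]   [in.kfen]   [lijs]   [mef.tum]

[emn] — violates constraint 2: syllable 1 coda /mn/ has 2 consonants (> 1) → phonotactically illegal
[bbek] — violates constraint 3: syllable 1 onset /bb/ has 2 consonants (> 1) → phonotactically illegal
[maf.tu] — violates constraint 1: contains banned sequence /ft/ → phonotactically illegal
[ut] — σ1 onset /∅/, coda /t/ ok → phonotactically legal
[in.kfen] — violates constraint 3: syllable 2 onset /kf/ has 2 consonants (> 1) → phonotactically illegal
[lijs] — violates constraint 2: syllable 1 coda /js/ has 2 consonants (> 1) → phonotactically illegal
[mef.tum] — violates constraint 1: contains banned sequence /ft/ → phonotactically illegal

[ut]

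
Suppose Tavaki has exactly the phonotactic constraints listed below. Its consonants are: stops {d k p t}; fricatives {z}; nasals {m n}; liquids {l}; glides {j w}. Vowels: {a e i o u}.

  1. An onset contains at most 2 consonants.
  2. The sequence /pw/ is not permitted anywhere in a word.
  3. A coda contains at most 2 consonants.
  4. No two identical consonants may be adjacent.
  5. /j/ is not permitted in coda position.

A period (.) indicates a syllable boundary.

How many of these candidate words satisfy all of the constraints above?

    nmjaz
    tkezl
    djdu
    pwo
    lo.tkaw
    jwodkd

nmjaz — violates constraint 1: syllable 1 onset /nmj/ has 3 consonants (> 2) → phonotactically illegal
tkezl — σ1 onset /tk/ (2C), coda /zl/ (2C) ok → phonotactically legal
djdu — violates constraint 1: syllable 1 onset /djd/ has 3 consonants (> 2) → phonotactically illegal
pwo — violates constraint 2: contains banned sequence /pw/ → phonotactically illegal
lo.tkaw — σ1 onset /l/, coda /∅/ ok; σ2 onset /tk/ (2C), coda /w/ ok → phonotactically legal
jwodkd — violates constraint 3: syllable 1 coda /dkd/ has 3 consonants (> 2) → phonotactically illegal
Phonotactically legal: tkezl, lo.tkaw → 2.

2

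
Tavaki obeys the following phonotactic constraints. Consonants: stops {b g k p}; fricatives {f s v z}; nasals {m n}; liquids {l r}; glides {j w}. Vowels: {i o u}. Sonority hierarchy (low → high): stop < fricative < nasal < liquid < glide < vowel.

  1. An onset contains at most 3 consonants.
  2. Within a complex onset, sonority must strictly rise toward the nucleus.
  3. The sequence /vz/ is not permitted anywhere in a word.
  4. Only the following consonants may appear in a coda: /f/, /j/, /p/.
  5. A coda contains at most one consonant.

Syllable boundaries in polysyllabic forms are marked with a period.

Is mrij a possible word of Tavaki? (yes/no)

yes

mrij — σ1 onset /mr/ (3→4 rises), coda /j/ ok → phonotactically legal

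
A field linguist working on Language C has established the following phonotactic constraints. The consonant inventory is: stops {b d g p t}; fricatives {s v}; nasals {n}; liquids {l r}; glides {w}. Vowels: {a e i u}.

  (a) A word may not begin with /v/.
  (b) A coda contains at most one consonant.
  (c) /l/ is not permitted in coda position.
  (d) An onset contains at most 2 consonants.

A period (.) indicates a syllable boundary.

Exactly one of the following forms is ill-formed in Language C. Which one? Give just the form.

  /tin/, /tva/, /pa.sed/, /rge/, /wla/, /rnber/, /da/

/tin/ — σ1 onset /t/, coda /n/ ok → well-formed
/tva/ — σ1 onset /tv/ (2C), coda /∅/ ok → well-formed
/pa.sed/ — σ1 onset /p/, coda /∅/ ok; σ2 onset /s/, coda /d/ ok → well-formed
/rge/ — σ1 onset /rg/ (2C), coda /∅/ ok → well-formed
/wla/ — σ1 onset /wl/ (2C), coda /∅/ ok → well-formed
/rnber/ — violates constraint (d): syllable 1 onset /rnb/ has 3 consonants (> 2) → ill-formed
/da/ — σ1 onset /d/, coda /∅/ ok → well-formed

/rnber/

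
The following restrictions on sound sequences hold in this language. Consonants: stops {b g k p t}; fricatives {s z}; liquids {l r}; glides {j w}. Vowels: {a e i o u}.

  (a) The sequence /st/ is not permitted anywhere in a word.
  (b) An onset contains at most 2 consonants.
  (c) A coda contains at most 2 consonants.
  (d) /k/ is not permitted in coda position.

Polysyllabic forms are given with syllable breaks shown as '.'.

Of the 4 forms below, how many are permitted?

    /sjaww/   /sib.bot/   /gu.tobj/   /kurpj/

/sjaww/ — σ1 onset /sj/ (2C), coda /ww/ (2C) ok → permitted
/sib.bot/ — σ1 onset /s/, coda /b/ ok; σ2 onset /b/, coda /t/ ok → permitted
/gu.tobj/ — σ1 onset /g/, coda /∅/ ok; σ2 onset /t/, coda /bj/ (2C) ok → permitted
/kurpj/ — violates constraint (c): syllable 1 coda /rpj/ has 3 consonants (> 2) → not permitted
Permitted: /sjaww/, /sib.bot/, /gu.tobj/ → 3.

3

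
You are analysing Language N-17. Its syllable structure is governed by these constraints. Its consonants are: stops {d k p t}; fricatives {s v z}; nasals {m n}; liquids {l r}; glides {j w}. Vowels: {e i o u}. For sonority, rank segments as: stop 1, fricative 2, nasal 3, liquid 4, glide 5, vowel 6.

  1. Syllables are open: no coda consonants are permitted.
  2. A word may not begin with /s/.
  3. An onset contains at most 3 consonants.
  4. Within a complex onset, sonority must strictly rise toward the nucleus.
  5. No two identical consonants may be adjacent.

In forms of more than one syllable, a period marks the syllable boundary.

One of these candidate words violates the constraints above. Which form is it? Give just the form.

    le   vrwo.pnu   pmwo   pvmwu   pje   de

pvmwu

le — σ1 onset /l/, coda /∅/ ok → well-formed
vrwo.pnu — σ1 onset /vrw/ (2→4→5 rises), coda /∅/ ok; σ2 onset /pn/ (1→3 rises), coda /∅/ ok → well-formed
pmwo — σ1 onset /pmw/ (1→3→5 rises), coda /∅/ ok → well-formed
pvmwu — violates constraint 3: syllable 1 onset /pvmw/ has 4 consonants (> 3) → ill-formed
pje — σ1 onset /pj/ (1→5 rises), coda /∅/ ok → well-formed
de — σ1 onset /d/, coda /∅/ ok → well-formed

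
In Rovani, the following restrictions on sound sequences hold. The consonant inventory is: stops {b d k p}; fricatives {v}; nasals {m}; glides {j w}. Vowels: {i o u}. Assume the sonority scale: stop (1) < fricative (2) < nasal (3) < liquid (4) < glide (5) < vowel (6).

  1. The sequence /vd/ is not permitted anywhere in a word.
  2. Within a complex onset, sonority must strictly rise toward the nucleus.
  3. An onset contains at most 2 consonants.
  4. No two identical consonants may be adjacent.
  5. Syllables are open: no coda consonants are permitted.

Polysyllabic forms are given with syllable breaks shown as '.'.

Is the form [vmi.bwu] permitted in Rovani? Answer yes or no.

yes

[vmi.bwu] — σ1 onset /vm/ (2→3 rises), coda /∅/ ok; σ2 onset /bw/ (1→5 rises), coda /∅/ ok → permitted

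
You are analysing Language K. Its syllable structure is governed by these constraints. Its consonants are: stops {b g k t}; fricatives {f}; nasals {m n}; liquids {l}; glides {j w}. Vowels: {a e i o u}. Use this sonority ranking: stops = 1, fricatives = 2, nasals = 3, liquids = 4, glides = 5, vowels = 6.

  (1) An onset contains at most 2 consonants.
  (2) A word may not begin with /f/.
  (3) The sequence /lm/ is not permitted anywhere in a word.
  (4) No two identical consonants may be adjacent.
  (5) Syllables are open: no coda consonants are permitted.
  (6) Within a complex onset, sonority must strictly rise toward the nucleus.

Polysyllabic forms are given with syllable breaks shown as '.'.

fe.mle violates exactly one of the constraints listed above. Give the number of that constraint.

2

fe.mle: word begins with /f/.
This is a violation of constraint 2: "A word may not begin with /f/."
The remaining constraints (1, 3, 4, 5, 6) are satisfied.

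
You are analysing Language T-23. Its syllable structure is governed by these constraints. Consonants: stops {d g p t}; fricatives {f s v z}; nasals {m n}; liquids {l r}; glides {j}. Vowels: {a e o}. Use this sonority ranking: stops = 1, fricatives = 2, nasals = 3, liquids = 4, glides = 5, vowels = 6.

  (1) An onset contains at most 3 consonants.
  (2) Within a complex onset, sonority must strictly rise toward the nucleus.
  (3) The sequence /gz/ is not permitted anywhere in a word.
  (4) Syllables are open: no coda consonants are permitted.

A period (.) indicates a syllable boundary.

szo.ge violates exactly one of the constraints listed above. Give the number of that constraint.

szo.ge: syllable 1 onset /sz/: /s/ (fricative, 2) → /z/ (fricative, 2) does not rise.
This is a violation of constraint 2: "Within a complex onset, sonority must strictly rise toward the nucleus."
The remaining constraints (1, 3, 4) are satisfied.

2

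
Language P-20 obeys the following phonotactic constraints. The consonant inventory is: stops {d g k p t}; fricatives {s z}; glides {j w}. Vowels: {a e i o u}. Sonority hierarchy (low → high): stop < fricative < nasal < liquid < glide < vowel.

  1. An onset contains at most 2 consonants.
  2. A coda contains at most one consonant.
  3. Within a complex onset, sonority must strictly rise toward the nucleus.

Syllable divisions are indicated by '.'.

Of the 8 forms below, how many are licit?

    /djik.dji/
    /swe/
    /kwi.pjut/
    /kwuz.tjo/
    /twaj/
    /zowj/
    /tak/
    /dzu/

7

/djik.dji/ — σ1 onset /dj/ (1→5 rises), coda /k/ ok; σ2 onset /dj/ (1→5 rises), coda /∅/ ok → licit
/swe/ — σ1 onset /sw/ (2→5 rises), coda /∅/ ok → licit
/kwi.pjut/ — σ1 onset /kw/ (1→5 rises), coda /∅/ ok; σ2 onset /pj/ (1→5 rises), coda /t/ ok → licit
/kwuz.tjo/ — σ1 onset /kw/ (1→5 rises), coda /z/ ok; σ2 onset /tj/ (1→5 rises), coda /∅/ ok → licit
/twaj/ — σ1 onset /tw/ (1→5 rises), coda /j/ ok → licit
/zowj/ — violates constraint 2: syllable 1 coda /wj/ has 2 consonants (> 1) → illicit
/tak/ — σ1 onset /t/, coda /k/ ok → licit
/dzu/ — σ1 onset /dz/ (1→2 rises), coda /∅/ ok → licit
Licit: /djik.dji/, /swe/, /kwi.pjut/, /kwuz.tjo/, /twaj/, /tak/, /dzu/ → 7.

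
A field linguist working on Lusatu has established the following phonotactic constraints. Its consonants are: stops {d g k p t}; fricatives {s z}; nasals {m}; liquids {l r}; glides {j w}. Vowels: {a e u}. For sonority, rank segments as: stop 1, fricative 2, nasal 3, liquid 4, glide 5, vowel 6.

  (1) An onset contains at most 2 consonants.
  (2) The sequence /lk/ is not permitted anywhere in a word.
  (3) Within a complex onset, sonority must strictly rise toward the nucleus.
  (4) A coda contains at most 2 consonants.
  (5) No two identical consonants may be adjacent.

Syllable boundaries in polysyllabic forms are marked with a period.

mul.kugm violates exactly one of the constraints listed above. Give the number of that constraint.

mul.kugm: contains banned sequence /lk/.
This is a violation of constraint 2: "The sequence /lk/ is not permitted anywhere in a word."
The remaining constraints (1, 3, 4, 5) are satisfied.

2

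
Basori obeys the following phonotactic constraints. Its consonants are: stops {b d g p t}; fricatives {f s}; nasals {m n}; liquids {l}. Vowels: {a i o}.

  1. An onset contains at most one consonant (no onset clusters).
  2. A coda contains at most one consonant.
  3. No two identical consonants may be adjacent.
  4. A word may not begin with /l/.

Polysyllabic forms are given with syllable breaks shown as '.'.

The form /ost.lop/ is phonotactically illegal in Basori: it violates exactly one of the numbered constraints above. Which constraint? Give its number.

/ost.lop/: syllable 1 coda /st/ has 2 consonants (> 1).
This is a violation of constraint 2: "A coda contains at most one consonant."
The remaining constraints (1, 3, 4) are satisfied.

2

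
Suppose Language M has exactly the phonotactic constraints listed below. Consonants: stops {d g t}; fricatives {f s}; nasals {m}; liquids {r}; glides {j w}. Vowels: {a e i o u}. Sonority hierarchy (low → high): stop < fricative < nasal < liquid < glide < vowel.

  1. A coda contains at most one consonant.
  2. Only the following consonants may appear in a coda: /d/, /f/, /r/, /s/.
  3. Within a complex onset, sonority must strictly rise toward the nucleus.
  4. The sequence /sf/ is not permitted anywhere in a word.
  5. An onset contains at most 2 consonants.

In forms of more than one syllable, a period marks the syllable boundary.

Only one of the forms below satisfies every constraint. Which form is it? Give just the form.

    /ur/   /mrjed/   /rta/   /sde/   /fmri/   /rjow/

/ur/

/ur/ — σ1 onset /∅/, coda /r/ ok → phonotactically legal
/mrjed/ — violates constraint 5: syllable 1 onset /mrj/ has 3 consonants (> 2) → phonotactically illegal
/rta/ — violates constraint 3: syllable 1 onset /rt/: /r/ (liquid, 4) → /t/ (stop, 1) does not rise → phonotactically illegal
/sde/ — violates constraint 3: syllable 1 onset /sd/: /s/ (fricative, 2) → /d/ (stop, 1) does not rise → phonotactically illegal
/fmri/ — violates constraint 5: syllable 1 onset /fmr/ has 3 consonants (> 2) → phonotactically illegal
/rjow/ — violates constraint 2: syllable 1 coda contains /w/, which is not a licensed coda consonant → phonotactically illegal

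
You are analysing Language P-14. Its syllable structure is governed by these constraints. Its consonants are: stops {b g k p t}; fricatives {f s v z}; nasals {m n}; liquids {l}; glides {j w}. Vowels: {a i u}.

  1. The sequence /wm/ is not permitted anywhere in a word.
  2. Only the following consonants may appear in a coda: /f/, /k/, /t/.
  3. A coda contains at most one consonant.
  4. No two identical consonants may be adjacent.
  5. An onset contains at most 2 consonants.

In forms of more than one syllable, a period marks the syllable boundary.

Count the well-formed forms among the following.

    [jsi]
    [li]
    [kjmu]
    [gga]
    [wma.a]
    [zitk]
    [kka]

2

[jsi] — σ1 onset /js/ (2C), coda /∅/ ok → well-formed
[li] — σ1 onset /l/, coda /∅/ ok → well-formed
[kjmu] — violates constraint 5: syllable 1 onset /kjm/ has 3 consonants (> 2) → ill-formed
[gga] — violates constraint 4: adjacent identical consonants /gg/ → ill-formed
[wma.a] — violates constraint 1: contains banned sequence /wm/ → ill-formed
[zitk] — violates constraint 3: syllable 1 coda /tk/ has 2 consonants (> 1) → ill-formed
[kka] — violates constraint 4: adjacent identical consonants /kk/ → ill-formed
Well-formed: [jsi], [li] → 2.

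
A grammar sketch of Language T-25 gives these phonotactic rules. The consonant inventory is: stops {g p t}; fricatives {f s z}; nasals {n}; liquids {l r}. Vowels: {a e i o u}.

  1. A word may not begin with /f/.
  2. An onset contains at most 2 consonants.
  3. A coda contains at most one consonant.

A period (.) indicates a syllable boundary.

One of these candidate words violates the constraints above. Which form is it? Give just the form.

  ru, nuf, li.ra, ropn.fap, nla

ru — σ1 onset /r/, coda /∅/ ok → permitted
nuf — σ1 onset /n/, coda /f/ ok → permitted
li.ra — σ1 onset /l/, coda /∅/ ok; σ2 onset /r/, coda /∅/ ok → permitted
ropn.fap — violates constraint 3: syllable 1 coda /pn/ has 2 consonants (> 1) → not permitted
nla — σ1 onset /nl/ (2C), coda /∅/ ok → permitted

ropn.fap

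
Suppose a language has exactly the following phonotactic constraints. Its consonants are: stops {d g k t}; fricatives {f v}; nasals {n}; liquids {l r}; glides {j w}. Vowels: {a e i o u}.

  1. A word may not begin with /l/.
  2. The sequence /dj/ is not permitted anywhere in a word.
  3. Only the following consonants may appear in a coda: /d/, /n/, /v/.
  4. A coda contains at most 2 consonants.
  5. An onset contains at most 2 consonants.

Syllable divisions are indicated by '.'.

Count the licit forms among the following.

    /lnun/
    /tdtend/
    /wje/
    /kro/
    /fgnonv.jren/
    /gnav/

3

/lnun/ — violates constraint 1: word begins with /l/ → illicit
/tdtend/ — violates constraint 5: syllable 1 onset /tdt/ has 3 consonants (> 2) → illicit
/wje/ — σ1 onset /wj/ (2C), coda /∅/ ok → licit
/kro/ — σ1 onset /kr/ (2C), coda /∅/ ok → licit
/fgnonv.jren/ — violates constraint 5: syllable 1 onset /fgn/ has 3 consonants (> 2) → illicit
/gnav/ — σ1 onset /gn/ (2C), coda /v/ ok → licit
Licit: /wje/, /kro/, /gnav/ → 3.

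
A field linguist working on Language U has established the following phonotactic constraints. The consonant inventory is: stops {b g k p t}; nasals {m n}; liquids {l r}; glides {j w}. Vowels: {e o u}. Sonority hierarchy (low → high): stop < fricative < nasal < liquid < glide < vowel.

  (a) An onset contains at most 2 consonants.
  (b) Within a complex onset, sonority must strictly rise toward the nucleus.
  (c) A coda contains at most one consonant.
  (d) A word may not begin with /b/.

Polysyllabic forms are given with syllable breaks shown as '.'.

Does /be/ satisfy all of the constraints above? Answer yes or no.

/be/ — violates constraint (d): word begins with /b/ → phonotactically illegal

no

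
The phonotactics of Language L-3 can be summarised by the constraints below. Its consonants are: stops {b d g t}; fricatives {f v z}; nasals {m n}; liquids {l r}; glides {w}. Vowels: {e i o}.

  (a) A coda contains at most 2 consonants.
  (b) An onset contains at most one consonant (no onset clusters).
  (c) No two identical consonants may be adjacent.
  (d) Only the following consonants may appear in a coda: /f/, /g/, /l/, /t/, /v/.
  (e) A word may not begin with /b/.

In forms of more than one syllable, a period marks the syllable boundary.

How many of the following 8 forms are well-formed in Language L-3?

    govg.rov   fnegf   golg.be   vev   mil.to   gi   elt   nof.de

govg.rov — σ1 onset /g/, coda /vg/ (2C) ok; σ2 onset /r/, coda /v/ ok → well-formed
fnegf — violates constraint (b): syllable 1 onset /fn/ has 2 consonants (> 1) → ill-formed
golg.be — σ1 onset /g/, coda /lg/ (2C) ok; σ2 onset /b/, coda /∅/ ok → well-formed
vev — σ1 onset /v/, coda /v/ ok → well-formed
mil.to — σ1 onset /m/, coda /l/ ok; σ2 onset /t/, coda /∅/ ok → well-formed
gi — σ1 onset /g/, coda /∅/ ok → well-formed
elt — σ1 onset /∅/, coda /lt/ (2C) ok → well-formed
nof.de — σ1 onset /n/, coda /f/ ok; σ2 onset /d/, coda /∅/ ok → well-formed
Well-formed: govg.rov, golg.be, vev, mil.to, gi, elt, nof.de → 7.

7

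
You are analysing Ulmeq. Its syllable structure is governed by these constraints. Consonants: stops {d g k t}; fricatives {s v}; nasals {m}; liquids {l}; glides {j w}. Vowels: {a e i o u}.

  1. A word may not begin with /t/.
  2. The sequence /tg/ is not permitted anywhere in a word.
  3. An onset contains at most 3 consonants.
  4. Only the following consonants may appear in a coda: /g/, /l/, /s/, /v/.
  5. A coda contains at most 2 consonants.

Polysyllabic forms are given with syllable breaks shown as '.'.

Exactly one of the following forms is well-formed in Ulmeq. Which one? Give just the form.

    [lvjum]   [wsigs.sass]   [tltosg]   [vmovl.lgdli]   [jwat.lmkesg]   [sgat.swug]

[lvjum] — violates constraint 4: syllable 1 coda contains /m/, which is not a licensed coda consonant → ill-formed
[wsigs.sass] — σ1 onset /ws/ (2C), coda /gs/ (2C) ok; σ2 onset /s/, coda /ss/ (2C) ok → well-formed
[tltosg] — violates constraint 1: word begins with /t/ → ill-formed
[vmovl.lgdli] — violates constraint 3: syllable 2 onset /lgdl/ has 4 consonants (> 3) → ill-formed
[jwat.lmkesg] — violates constraint 4: syllable 1 coda contains /t/, which is not a licensed coda consonant → ill-formed
[sgat.swug] — violates constraint 4: syllable 1 coda contains /t/, which is not a licensed coda consonant → ill-formed

[wsigs.sass]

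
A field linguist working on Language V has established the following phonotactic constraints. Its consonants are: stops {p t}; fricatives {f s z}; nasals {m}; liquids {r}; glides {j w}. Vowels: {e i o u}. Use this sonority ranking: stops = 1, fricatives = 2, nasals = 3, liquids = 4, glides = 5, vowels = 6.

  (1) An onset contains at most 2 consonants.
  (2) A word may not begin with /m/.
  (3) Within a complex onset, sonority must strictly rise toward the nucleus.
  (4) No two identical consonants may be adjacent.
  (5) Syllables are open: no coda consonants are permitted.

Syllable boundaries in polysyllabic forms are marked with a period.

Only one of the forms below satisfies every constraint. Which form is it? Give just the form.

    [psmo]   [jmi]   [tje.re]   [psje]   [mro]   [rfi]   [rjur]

[tje.re]

[psmo] — violates constraint 1: syllable 1 onset /psm/ has 3 consonants (> 2) → not permitted
[jmi] — violates constraint 3: syllable 1 onset /jm/: /j/ (glide, 5) → /m/ (nasal, 3) does not rise → not permitted
[tje.re] — σ1 onset /tj/ (1→5 rises), coda /∅/ ok; σ2 onset /r/, coda /∅/ ok → permitted
[psje] — violates constraint 1: syllable 1 onset /psj/ has 3 consonants (> 2) → not permitted
[mro] — violates constraint 2: word begins with /m/ → not permitted
[rfi] — violates constraint 3: syllable 1 onset /rf/: /r/ (liquid, 4) → /f/ (fricative, 2) does not rise → not permitted
[rjur] — violates constraint 5: syllable 1 coda /r/ has 1 consonant (> 0) → not permitted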